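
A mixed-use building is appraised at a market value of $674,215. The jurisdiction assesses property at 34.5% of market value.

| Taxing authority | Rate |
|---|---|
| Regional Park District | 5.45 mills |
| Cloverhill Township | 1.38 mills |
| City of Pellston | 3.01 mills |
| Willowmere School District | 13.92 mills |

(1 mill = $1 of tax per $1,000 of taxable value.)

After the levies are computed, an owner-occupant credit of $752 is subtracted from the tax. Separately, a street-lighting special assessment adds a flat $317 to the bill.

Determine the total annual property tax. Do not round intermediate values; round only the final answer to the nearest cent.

$5,091.68

Assessed value = $674,215 × 0.345 = $232,604.175
Regional Park District: $232,604.175 × 0.00545 = $1,267.69275375
Cloverhill Township: $232,604.175 × 0.00138 = $320.9937615
City of Pellston: $232,604.175 × 0.00301 = $700.13856675
Willowmere School District: $232,604.175 × 0.01392 = $3,237.850116
Levies subtotal = $5,526.675198
After credit = $5,526.675198 − $752 = $4,774.675198
Total = $4,774.675198 + $317 = $5,091.675198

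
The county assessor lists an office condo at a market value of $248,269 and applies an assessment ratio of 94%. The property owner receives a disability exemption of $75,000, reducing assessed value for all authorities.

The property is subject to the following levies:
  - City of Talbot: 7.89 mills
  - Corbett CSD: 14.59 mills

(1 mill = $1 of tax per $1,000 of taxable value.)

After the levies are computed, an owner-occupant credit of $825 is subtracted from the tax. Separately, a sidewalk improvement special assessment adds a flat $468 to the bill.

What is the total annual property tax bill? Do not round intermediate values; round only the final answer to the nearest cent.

Assessed value = $248,269 × 0.94 = $233,372.86
Taxable value = $233,372.86 − $75,000 = $158,372.86
City of Talbot: $158,372.86 × 0.00789 = $1,249.5618654
Corbett CSD: $158,372.86 × 0.01459 = $2,310.6600274
Levies subtotal = $3,560.2218928
After credit = $3,560.2218928 − $825 = $2,735.2218928
Total = $2,735.2218928 + $468 = $3,203.2218928

$3,203.22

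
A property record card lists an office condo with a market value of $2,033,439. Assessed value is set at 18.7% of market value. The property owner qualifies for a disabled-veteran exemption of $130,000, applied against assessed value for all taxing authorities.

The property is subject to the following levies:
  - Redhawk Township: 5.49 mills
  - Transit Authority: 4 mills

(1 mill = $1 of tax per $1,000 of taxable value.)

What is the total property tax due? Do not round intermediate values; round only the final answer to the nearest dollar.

$2,375

Assessed value = $2,033,439 × 0.187 = $380,253.093
Taxable value = $380,253.093 − $130,000 = $250,253.093
Redhawk Township: $250,253.093 × 0.00549 = $1,373.88948057
Transit Authority: $250,253.093 × 0.004 = $1,001.012372
Total = $1,373.88948057 + $1,001.012372 = $2,374.90185257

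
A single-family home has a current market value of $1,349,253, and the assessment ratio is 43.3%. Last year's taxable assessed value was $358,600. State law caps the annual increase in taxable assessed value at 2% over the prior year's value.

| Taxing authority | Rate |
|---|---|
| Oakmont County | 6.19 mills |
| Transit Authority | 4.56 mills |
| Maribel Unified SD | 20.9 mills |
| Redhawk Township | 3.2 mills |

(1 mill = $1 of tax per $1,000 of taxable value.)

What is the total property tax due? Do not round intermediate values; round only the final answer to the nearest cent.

Uncapped assessed value = $1,349,253 × 0.433 = $584,226.549
Cap limit = $358,600 × 1.02 = $365,772
Taxable assessed value = min($584,226.549, $365,772) = $365,772 (cap binds)
Oakmont County: $365,772 × 0.00619 = $2,264.12868
Transit Authority: $365,772 × 0.00456 = $1,667.92032
Maribel Unified SD: $365,772 × 0.0209 = $7,644.6348
Redhawk Township: $365,772 × 0.0032 = $1,170.4704
Total = $12,747.1542

$12,747.15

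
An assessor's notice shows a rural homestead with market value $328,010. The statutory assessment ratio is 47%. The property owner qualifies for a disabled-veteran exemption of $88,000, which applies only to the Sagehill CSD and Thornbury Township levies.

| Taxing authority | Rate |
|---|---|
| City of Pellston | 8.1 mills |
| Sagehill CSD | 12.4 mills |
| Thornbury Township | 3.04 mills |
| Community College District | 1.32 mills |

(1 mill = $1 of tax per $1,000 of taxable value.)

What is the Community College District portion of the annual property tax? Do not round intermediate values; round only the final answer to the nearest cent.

$203.50

Assessed value = $328,010 × 0.47 = $154,164.7
Community College District taxable value = $154,164.7 (exemption does not apply)
Community College District levy = $154,164.7 × 0.00132 = $203.497404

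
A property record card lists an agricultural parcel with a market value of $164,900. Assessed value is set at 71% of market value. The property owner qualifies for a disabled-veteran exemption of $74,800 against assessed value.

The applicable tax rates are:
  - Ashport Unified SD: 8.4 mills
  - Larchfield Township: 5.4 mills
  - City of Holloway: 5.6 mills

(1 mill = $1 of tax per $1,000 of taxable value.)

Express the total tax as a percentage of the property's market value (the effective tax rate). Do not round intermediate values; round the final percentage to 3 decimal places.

Assessed value = $164,900 × 0.71 = $117,079
Taxable value = $117,079 − $74,800 = $42,279
Ashport Unified SD: $42,279 × 0.0084 = $355.1436
Larchfield Township: $42,279 × 0.0054 = $228.3066
City of Holloway: $42,279 × 0.0056 = $236.7624
Total tax = $820.2126
Effective rate = $820.2126 ÷ $164,900 = 0.497% of market value

0.497%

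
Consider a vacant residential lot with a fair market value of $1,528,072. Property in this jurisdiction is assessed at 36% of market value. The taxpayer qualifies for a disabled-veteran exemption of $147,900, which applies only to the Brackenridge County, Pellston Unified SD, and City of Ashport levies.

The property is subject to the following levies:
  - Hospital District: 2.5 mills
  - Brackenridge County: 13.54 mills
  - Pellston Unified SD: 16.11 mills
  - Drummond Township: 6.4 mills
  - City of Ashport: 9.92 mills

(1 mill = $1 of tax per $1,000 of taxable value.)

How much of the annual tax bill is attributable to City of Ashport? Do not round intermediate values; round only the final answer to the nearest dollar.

$3,990

Assessed value = $1,528,072 × 0.36 = $550,105.92
City of Ashport taxable value = $550,105.92 − $147,900 = $402,205.92
City of Ashport levy = $402,205.92 × 0.00992 = $3,989.8827264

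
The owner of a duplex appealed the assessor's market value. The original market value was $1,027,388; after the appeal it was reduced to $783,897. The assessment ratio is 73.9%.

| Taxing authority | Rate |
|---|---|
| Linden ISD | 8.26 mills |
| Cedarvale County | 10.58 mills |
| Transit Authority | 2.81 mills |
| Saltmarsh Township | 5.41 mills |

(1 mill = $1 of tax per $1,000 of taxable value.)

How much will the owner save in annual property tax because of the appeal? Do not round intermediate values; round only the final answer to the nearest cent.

Old assessed value = $1,027,388 × 0.739 = $759,239.732
New assessed value = $783,897 × 0.739 = $579,299.883
Combined rate = 0.00826 + 0.01058 + 0.00281 + 0.00541 = 0.02706
Old tax = $759,239.732 × 0.02706 = $20,545.02714792
New tax = $579,299.883 × 0.02706 = $15,675.85483398
Reduction = $20,545.02714792 − $15,675.85483398 = $4,869.17231394

$4,869.17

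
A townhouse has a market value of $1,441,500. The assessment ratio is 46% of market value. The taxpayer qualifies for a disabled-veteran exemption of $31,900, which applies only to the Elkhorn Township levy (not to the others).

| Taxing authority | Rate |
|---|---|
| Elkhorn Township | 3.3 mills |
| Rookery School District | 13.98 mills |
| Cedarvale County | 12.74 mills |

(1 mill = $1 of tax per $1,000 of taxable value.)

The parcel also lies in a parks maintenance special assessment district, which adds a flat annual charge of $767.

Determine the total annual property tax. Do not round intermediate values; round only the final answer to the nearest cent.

Assessed value = $1,441,500 × 0.46 = $663,090
Elkhorn Township: ($663,090 − $31,900) × 0.0033 = $631,190 × 0.0033 = $2,082.927
Rookery School District: $663,090 × 0.01398 = $9,269.9982
Cedarvale County: $663,090 × 0.01274 = $8,447.7666
Levies subtotal = $19,800.6918
Total = $19,800.6918 + $767 = $20,567.6918

$20,567.69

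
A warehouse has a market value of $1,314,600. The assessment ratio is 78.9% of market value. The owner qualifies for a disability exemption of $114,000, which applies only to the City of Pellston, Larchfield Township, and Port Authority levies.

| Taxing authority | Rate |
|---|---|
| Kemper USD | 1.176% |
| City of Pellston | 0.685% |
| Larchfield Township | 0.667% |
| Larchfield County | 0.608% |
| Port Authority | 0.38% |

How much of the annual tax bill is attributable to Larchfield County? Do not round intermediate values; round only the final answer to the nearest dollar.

$6,306

Assessed value = $1,314,600 × 0.789 = $1,037,219.4
Larchfield County taxable value = $1,037,219.4 (exemption does not apply)
Larchfield County levy = $1,037,219.4 × 0.00608 = $6,306.293952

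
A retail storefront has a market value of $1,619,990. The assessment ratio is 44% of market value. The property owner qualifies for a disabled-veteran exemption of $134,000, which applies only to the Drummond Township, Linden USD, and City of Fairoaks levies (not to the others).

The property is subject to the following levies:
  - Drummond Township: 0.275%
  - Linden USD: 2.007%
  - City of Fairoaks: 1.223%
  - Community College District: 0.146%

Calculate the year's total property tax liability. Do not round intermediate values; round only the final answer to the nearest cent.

$21,327.47

Assessed value = $1,619,990 × 0.44 = $712,795.6
Drummond Township: ($712,795.6 − $134,000) × 0.00275 = $578,795.6 × 0.00275 = $1,591.6879
Linden USD: ($712,795.6 − $134,000) × 0.02007 = $578,795.6 × 0.02007 = $11,616.427692
City of Fairoaks: ($712,795.6 − $134,000) × 0.01223 = $578,795.6 × 0.01223 = $7,078.670188
Community College District: $712,795.6 × 0.00146 = $1,040.681576
Total = $21,327.467356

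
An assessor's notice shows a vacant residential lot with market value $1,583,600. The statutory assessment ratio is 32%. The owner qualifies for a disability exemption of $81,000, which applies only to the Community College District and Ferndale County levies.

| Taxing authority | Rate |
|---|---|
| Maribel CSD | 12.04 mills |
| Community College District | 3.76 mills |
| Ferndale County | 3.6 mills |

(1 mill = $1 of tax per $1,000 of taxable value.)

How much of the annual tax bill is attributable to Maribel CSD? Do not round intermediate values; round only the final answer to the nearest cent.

$6,101.29

Assessed value = $1,583,600 × 0.32 = $506,752
Maribel CSD taxable value = $506,752 (exemption does not apply)
Maribel CSD levy = $506,752 × 0.01204 = $6,101.29408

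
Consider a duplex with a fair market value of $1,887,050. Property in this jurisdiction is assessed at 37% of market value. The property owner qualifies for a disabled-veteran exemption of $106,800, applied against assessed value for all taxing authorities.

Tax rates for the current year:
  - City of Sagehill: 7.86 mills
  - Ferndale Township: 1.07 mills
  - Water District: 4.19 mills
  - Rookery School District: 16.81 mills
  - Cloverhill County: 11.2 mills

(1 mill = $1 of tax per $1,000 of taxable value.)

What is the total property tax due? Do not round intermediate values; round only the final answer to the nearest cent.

$24,324.63

Assessed value = $1,887,050 × 0.37 = $698,208.5
Taxable value = $698,208.5 − $106,800 = $591,408.5
City of Sagehill: $591,408.5 × 0.00786 = $4,648.47081
Ferndale Township: $591,408.5 × 0.00107 = $632.807095
Water District: $591,408.5 × 0.00419 = $2,478.001615
Rookery School District: $591,408.5 × 0.01681 = $9,941.576885
Cloverhill County: $591,408.5 × 0.0112 = $6,623.7752
Total = $4,648.47081 + $632.807095 + $2,478.001615 + $9,941.576885 + $6,623.7752 = $24,324.631605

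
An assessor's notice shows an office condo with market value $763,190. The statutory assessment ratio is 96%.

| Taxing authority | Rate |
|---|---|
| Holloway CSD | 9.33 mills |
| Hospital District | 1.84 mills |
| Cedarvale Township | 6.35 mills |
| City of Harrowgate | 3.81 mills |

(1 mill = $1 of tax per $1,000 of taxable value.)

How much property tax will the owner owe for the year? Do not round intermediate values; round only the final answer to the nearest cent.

$15,627.69

Assessed value = $763,190 × 0.96 = $732,662.4
Holloway CSD: $732,662.4 × 0.00933 = $6,835.740192
Hospital District: $732,662.4 × 0.00184 = $1,348.098816
Cedarvale Township: $732,662.4 × 0.00635 = $4,652.40624
City of Harrowgate: $732,662.4 × 0.00381 = $2,791.443744
Total = $6,835.740192 + $1,348.098816 + $4,652.40624 + $2,791.443744 = $15,627.688992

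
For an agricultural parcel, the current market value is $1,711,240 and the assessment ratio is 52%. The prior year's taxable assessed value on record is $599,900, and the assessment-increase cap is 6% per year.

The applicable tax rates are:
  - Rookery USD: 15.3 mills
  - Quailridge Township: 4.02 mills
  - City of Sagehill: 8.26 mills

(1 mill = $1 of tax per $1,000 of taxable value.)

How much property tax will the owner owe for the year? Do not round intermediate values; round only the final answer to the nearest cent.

$17,537.96

Uncapped assessed value = $1,711,240 × 0.52 = $889,844.8
Cap limit = $599,900 × 1.06 = $635,894
Taxable assessed value = min($889,844.8, $635,894) = $635,894 (cap binds)
Rookery USD: $635,894 × 0.0153 = $9,729.1782
Quailridge Township: $635,894 × 0.00402 = $2,556.29388
City of Sagehill: $635,894 × 0.00826 = $5,252.48444
Total = $17,537.95652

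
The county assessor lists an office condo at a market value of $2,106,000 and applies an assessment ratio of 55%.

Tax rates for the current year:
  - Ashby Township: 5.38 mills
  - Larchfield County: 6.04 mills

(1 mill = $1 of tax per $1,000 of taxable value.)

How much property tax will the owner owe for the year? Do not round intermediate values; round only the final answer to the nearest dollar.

Assessed value = $2,106,000 × 0.55 = $1,158,300
Ashby Township: $1,158,300 × 0.00538 = $6,231.654
Larchfield County: $1,158,300 × 0.00604 = $6,996.132
Total = $6,231.654 + $6,996.132 = $13,227.786

$13,228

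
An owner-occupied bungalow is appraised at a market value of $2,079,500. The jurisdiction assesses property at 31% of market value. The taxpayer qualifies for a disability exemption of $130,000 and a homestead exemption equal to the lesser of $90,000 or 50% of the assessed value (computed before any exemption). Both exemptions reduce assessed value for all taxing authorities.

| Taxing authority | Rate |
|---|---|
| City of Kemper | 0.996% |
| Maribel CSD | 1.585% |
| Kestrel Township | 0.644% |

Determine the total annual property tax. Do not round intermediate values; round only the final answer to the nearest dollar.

Assessed value = $2,079,500 × 0.31 = $644,645
Homestead exemption = min($90,000, 50% × $644,645) = min($90,000, $322,322.5) = $90,000 (dollar cap binds)
Taxable value = $644,645 − $130,000 − $90,000 = $424,645
City of Kemper: $424,645 × 0.00996 = $4,229.4642
Maribel CSD: $424,645 × 0.01585 = $6,730.62325
Kestrel Township: $424,645 × 0.00644 = $2,734.7138
Total = $13,694.80125

$13,695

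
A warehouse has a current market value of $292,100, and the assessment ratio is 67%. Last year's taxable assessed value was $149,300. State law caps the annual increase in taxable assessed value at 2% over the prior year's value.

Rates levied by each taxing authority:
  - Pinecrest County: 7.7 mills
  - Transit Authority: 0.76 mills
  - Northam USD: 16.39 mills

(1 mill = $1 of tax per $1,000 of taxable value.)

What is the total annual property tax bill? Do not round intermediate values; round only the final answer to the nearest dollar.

$3,784

Uncapped assessed value = $292,100 × 0.67 = $195,707
Cap limit = $149,300 × 1.02 = $152,286
Taxable assessed value = min($195,707, $152,286) = $152,286 (cap binds)
Pinecrest County: $152,286 × 0.0077 = $1,172.6022
Transit Authority: $152,286 × 0.00076 = $115.73736
Northam USD: $152,286 × 0.01639 = $2,495.96754
Total = $3,784.3071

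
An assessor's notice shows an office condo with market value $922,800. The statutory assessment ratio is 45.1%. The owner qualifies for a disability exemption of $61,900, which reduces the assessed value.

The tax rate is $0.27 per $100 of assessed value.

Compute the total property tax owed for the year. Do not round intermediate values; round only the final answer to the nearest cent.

$956.56

Assessed value = $922,800 × 0.451 = $416,182.8
Taxable value = $416,182.8 − $61,900 = $354,282.8
Tax = $354,282.8 × 0.0027 = $956.56356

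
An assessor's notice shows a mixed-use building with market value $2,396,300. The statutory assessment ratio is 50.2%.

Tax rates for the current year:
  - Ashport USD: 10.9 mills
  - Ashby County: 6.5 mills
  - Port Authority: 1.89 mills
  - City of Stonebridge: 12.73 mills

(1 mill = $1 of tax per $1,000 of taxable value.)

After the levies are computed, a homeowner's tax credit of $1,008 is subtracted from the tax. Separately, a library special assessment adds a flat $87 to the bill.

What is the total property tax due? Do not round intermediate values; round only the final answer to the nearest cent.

Assessed value = $2,396,300 × 0.502 = $1,202,942.6
Ashport USD: $1,202,942.6 × 0.0109 = $13,112.07434
Ashby County: $1,202,942.6 × 0.0065 = $7,819.1269
Port Authority: $1,202,942.6 × 0.00189 = $2,273.561514
City of Stonebridge: $1,202,942.6 × 0.01273 = $15,313.459298
Levies subtotal = $38,518.222052
After credit = $38,518.222052 − $1,008 = $37,510.222052
Total = $37,510.222052 + $87 = $37,597.222052

$37,597.22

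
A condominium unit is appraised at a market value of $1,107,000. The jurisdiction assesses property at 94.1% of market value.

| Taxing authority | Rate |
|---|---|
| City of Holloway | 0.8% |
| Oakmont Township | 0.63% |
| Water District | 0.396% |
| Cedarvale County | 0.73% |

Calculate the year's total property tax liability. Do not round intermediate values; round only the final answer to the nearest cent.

$26,625.52

Assessed value = $1,107,000 × 0.941 = $1,041,687
City of Holloway: $1,041,687 × 0.008 = $8,333.496
Oakmont Township: $1,041,687 × 0.0063 = $6,562.6281
Water District: $1,041,687 × 0.00396 = $4,125.08052
Cedarvale County: $1,041,687 × 0.0073 = $7,604.3151
Total = $8,333.496 + $6,562.6281 + $4,125.08052 + $7,604.3151 = $26,625.51972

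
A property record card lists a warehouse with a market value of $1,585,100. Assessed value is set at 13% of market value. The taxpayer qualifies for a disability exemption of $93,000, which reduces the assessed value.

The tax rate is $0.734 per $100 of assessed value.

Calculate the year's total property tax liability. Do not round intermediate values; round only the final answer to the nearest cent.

Assessed value = $1,585,100 × 0.13 = $206,063
Taxable value = $206,063 − $93,000 = $113,063
Tax = $113,063 × 0.00734 = $829.88242

$829.88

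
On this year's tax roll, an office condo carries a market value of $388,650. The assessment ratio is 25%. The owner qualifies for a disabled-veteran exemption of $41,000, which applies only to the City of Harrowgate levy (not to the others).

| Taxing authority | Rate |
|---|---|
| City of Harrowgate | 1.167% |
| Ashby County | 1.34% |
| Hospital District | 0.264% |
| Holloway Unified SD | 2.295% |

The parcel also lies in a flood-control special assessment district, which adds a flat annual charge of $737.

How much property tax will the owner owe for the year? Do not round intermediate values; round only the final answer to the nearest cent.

$5,180.78

Assessed value = $388,650 × 0.25 = $97,162.5
City of Harrowgate: ($97,162.5 − $41,000) × 0.01167 = $56,162.5 × 0.01167 = $655.416375
Ashby County: $97,162.5 × 0.0134 = $1,301.9775
Hospital District: $97,162.5 × 0.00264 = $256.509
Holloway Unified SD: $97,162.5 × 0.02295 = $2,229.879375
Levies subtotal = $4,443.78225
Total = $4,443.78225 + $737 = $5,180.78225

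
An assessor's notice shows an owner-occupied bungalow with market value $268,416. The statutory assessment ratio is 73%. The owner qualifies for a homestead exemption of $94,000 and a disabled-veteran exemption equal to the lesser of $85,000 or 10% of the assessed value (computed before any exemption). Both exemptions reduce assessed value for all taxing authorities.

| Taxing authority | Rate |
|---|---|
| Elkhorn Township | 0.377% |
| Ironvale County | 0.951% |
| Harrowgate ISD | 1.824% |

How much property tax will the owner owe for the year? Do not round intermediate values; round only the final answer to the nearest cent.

Assessed value = $268,416 × 0.73 = $195,943.68
Disabled-veteran exemption = min($85,000, 10% × $195,943.68) = min($85,000, $19,594.368) = $19,594.368 (percentage binds)
Taxable value = $195,943.68 − $94,000 − $19,594.368 = $82,349.312
Elkhorn Township: $82,349.312 × 0.00377 = $310.45690624
Ironvale County: $82,349.312 × 0.00951 = $783.14195712
Harrowgate ISD: $82,349.312 × 0.01824 = $1,502.05145088
Total = $2,595.65031424

$2,595.65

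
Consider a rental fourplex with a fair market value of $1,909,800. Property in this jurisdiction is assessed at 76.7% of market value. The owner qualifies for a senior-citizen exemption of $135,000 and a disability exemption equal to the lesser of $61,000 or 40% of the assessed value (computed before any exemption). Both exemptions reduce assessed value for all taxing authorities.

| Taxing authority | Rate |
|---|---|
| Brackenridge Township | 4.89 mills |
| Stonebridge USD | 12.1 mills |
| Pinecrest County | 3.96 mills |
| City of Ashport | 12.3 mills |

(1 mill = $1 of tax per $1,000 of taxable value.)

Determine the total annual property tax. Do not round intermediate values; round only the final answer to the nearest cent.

$42,188.15

Assessed value = $1,909,800 × 0.767 = $1,464,816.6
Disability exemption = min($61,000, 40% × $1,464,816.6) = min($61,000, $585,926.64) = $61,000 (dollar cap binds)
Taxable value = $1,464,816.6 − $135,000 − $61,000 = $1,268,816.6
Brackenridge Township: $1,268,816.6 × 0.00489 = $6,204.513174
Stonebridge USD: $1,268,816.6 × 0.0121 = $15,352.68086
Pinecrest County: $1,268,816.6 × 0.00396 = $5,024.513736
City of Ashport: $1,268,816.6 × 0.0123 = $15,606.44418
Total = $42,188.15195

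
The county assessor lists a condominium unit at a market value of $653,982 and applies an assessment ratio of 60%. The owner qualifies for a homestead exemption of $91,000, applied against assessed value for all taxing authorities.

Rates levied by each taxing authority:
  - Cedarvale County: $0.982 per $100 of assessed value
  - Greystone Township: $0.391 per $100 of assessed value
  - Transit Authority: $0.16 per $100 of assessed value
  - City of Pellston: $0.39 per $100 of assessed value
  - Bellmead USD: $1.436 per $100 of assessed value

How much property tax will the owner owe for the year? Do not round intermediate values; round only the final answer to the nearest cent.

$10,123.66

Assessed value = $653,982 × 0.6 = $392,389.2
Taxable value = $392,389.2 − $91,000 = $301,389.2
Cedarvale County: $301,389.2 × 0.00982 = $2,959.641944
Greystone Township: $301,389.2 × 0.00391 = $1,178.431772
Transit Authority: $301,389.2 × 0.0016 = $482.22272
City of Pellston: $301,389.2 × 0.0039 = $1,175.41788
Bellmead USD: $301,389.2 × 0.01436 = $4,327.948912
Total = $2,959.641944 + $1,178.431772 + $482.22272 + $1,175.41788 + $4,327.948912 = $10,123.663228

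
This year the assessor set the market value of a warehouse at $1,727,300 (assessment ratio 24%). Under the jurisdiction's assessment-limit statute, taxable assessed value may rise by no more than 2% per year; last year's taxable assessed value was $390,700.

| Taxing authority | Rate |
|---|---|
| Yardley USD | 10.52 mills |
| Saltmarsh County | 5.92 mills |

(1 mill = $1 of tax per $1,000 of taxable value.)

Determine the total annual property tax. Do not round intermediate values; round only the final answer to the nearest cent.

$6,551.57

Uncapped assessed value = $1,727,300 × 0.24 = $414,552
Cap limit = $390,700 × 1.02 = $398,514
Taxable assessed value = min($414,552, $398,514) = $398,514 (cap binds)
Yardley USD: $398,514 × 0.01052 = $4,192.36728
Saltmarsh County: $398,514 × 0.00592 = $2,359.20288
Total = $6,551.57016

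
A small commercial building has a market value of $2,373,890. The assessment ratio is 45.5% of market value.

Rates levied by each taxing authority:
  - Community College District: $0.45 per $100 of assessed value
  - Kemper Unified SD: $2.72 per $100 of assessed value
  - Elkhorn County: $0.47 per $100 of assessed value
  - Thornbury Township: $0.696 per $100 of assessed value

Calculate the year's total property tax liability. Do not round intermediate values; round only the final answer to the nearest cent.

Assessed value = $2,373,890 × 0.455 = $1,080,119.95
Community College District: $1,080,119.95 × 0.0045 = $4,860.539775
Kemper Unified SD: $1,080,119.95 × 0.0272 = $29,379.26264
Elkhorn County: $1,080,119.95 × 0.0047 = $5,076.563765
Thornbury Township: $1,080,119.95 × 0.00696 = $7,517.634852
Total = $4,860.539775 + $29,379.26264 + $5,076.563765 + $7,517.634852 = $46,834.001032

$46,834.00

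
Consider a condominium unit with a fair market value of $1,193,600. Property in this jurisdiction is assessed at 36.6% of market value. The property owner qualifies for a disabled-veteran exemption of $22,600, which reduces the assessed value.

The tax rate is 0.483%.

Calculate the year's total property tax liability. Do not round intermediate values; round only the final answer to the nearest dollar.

Assessed value = $1,193,600 × 0.366 = $436,857.6
Taxable value = $436,857.6 − $22,600 = $414,257.6
Tax = $414,257.6 × 0.00483 = $2,000.864208

$2,001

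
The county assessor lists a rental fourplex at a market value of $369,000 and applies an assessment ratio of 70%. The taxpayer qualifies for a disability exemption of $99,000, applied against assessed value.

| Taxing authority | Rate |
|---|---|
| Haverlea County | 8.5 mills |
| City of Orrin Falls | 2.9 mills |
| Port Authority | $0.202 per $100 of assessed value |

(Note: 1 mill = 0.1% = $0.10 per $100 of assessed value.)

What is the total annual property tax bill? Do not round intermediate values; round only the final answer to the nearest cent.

Assessed value = $369,000 × 0.7 = $258,300
Taxable value = $258,300 − $99,000 = $159,300
Haverlea County: $159,300 × 0.0085 = $1,354.05
City of Orrin Falls: $159,300 × 0.0029 = $461.97
Port Authority: $159,300 × 0.00202 = $321.786
Total = $2,137.806

$2,137.81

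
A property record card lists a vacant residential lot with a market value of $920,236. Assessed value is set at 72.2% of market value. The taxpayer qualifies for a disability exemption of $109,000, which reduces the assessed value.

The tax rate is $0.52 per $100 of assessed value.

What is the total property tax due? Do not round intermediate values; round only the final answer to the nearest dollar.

Assessed value = $920,236 × 0.722 = $664,410.392
Taxable value = $664,410.392 − $109,000 = $555,410.392
Tax = $555,410.392 × 0.0052 = $2,888.1340384

$2,888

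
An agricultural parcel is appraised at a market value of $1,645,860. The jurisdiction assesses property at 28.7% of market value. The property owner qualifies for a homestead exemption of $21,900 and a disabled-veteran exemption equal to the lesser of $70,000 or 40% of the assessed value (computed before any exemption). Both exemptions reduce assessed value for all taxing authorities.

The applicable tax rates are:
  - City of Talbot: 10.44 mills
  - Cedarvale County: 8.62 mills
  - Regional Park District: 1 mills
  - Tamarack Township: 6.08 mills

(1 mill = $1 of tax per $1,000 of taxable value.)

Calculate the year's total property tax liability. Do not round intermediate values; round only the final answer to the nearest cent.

Assessed value = $1,645,860 × 0.287 = $472,361.82
Disabled-veteran exemption = min($70,000, 40% × $472,361.82) = min($70,000, $188,944.728) = $70,000 (dollar cap binds)
Taxable value = $472,361.82 − $21,900 − $70,000 = $380,461.82
City of Talbot: $380,461.82 × 0.01044 = $3,972.0214008
Cedarvale County: $380,461.82 × 0.00862 = $3,279.5808884
Regional Park District: $380,461.82 × 0.001 = $380.46182
Tamarack Township: $380,461.82 × 0.00608 = $2,313.2078656
Total = $9,945.2719748

$9,945.27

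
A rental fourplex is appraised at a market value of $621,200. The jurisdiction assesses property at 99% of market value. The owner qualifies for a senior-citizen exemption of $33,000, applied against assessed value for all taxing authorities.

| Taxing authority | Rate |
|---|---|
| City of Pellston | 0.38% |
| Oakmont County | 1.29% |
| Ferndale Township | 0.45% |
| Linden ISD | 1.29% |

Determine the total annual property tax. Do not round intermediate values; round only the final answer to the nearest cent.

Assessed value = $621,200 × 0.99 = $614,988
Taxable value = $614,988 − $33,000 = $581,988
City of Pellston: $581,988 × 0.0038 = $2,211.5544
Oakmont County: $581,988 × 0.0129 = $7,507.6452
Ferndale Township: $581,988 × 0.0045 = $2,618.946
Linden ISD: $581,988 × 0.0129 = $7,507.6452
Total = $2,211.5544 + $7,507.6452 + $2,618.946 + $7,507.6452 = $19,845.7908

$19,845.79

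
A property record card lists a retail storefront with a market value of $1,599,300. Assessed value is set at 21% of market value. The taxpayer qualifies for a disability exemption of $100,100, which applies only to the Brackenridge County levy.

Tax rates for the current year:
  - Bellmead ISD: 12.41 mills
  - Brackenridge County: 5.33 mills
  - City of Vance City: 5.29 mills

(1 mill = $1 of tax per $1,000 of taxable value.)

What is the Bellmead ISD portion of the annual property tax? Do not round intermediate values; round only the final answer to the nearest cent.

Assessed value = $1,599,300 × 0.21 = $335,853
Bellmead ISD taxable value = $335,853 (exemption does not apply)
Bellmead ISD levy = $335,853 × 0.01241 = $4,167.93573

$4,167.94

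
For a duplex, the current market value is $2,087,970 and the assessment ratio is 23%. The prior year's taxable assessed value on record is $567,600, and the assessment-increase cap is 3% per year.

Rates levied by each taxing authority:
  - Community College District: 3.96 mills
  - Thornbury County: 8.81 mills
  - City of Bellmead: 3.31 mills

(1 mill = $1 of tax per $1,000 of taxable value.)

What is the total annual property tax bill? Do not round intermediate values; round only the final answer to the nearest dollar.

Uncapped assessed value = $2,087,970 × 0.23 = $480,233.1
Cap limit = $567,600 × 1.03 = $584,628
Taxable assessed value = min($480,233.1, $584,628) = $480,233.1 (cap does not bind)
Community College District: $480,233.1 × 0.00396 = $1,901.723076
Thornbury County: $480,233.1 × 0.00881 = $4,230.853611
City of Bellmead: $480,233.1 × 0.00331 = $1,589.571561
Total = $7,722.148248

$7,722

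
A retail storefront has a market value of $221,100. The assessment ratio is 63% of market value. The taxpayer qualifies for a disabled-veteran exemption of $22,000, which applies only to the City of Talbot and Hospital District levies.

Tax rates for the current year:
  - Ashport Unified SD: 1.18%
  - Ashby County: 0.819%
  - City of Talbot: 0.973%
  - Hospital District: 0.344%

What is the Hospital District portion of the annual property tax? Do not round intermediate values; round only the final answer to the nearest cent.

Assessed value = $221,100 × 0.63 = $139,293
Hospital District taxable value = $139,293 − $22,000 = $117,293
Hospital District levy = $117,293 × 0.00344 = $403.48792

$403.49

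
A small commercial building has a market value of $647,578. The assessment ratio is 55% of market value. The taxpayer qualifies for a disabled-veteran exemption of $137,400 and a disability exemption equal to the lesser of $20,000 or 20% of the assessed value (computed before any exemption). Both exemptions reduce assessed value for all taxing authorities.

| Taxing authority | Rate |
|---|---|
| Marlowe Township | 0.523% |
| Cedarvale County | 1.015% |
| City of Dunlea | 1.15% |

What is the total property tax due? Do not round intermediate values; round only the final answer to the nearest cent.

$5,342.88

Assessed value = $647,578 × 0.55 = $356,167.9
Disability exemption = min($20,000, 20% × $356,167.9) = min($20,000, $71,233.58) = $20,000 (dollar cap binds)
Taxable value = $356,167.9 − $137,400 − $20,000 = $198,767.9
Marlowe Township: $198,767.9 × 0.00523 = $1,039.556117
Cedarvale County: $198,767.9 × 0.01015 = $2,017.494185
City of Dunlea: $198,767.9 × 0.0115 = $2,285.83085
Total = $5,342.881152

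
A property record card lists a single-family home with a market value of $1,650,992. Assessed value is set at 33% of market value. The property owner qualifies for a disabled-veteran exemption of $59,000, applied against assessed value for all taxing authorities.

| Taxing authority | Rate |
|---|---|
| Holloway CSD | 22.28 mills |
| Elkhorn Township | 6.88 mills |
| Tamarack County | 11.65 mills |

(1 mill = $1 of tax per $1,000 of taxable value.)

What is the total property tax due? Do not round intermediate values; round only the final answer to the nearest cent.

Assessed value = $1,650,992 × 0.33 = $544,827.36
Taxable value = $544,827.36 − $59,000 = $485,827.36
Holloway CSD: $485,827.36 × 0.02228 = $10,824.2335808
Elkhorn Township: $485,827.36 × 0.00688 = $3,342.4922368
Tamarack County: $485,827.36 × 0.01165 = $5,659.888744
Total = $10,824.2335808 + $3,342.4922368 + $5,659.888744 = $19,826.6145616

$19,826.61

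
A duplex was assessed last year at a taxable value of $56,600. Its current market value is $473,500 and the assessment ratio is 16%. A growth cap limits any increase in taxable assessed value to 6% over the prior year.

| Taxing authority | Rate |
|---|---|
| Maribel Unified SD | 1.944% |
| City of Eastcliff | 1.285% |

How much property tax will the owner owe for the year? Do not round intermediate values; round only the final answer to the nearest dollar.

Uncapped assessed value = $473,500 × 0.16 = $75,760
Cap limit = $56,600 × 1.06 = $59,996
Taxable assessed value = min($75,760, $59,996) = $59,996 (cap binds)
Maribel Unified SD: $59,996 × 0.01944 = $1,166.32224
City of Eastcliff: $59,996 × 0.01285 = $770.9486
Total = $1,937.27084

$1,937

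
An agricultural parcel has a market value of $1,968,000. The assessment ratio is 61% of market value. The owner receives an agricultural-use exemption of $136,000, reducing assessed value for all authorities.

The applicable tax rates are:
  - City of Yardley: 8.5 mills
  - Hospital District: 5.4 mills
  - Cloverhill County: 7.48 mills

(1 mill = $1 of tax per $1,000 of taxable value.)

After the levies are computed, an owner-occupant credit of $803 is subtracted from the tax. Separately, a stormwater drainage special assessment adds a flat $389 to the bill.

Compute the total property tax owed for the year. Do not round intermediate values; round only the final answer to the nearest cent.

$22,344.58

Assessed value = $1,968,000 × 0.61 = $1,200,480
Taxable value = $1,200,480 − $136,000 = $1,064,480
City of Yardley: $1,064,480 × 0.0085 = $9,048.08
Hospital District: $1,064,480 × 0.0054 = $5,748.192
Cloverhill County: $1,064,480 × 0.00748 = $7,962.3104
Levies subtotal = $22,758.5824
After credit = $22,758.5824 − $803 = $21,955.5824
Total = $21,955.5824 + $389 = $22,344.5824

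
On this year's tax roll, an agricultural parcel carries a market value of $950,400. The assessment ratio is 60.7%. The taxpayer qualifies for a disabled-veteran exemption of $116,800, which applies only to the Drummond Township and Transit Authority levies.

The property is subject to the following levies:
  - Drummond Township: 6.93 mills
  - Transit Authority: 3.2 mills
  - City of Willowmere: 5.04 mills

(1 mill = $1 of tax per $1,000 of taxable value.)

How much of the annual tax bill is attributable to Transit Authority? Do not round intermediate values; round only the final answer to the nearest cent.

$1,472.30

Assessed value = $950,400 × 0.607 = $576,892.8
Transit Authority taxable value = $576,892.8 − $116,800 = $460,092.8
Transit Authority levy = $460,092.8 × 0.0032 = $1,472.29696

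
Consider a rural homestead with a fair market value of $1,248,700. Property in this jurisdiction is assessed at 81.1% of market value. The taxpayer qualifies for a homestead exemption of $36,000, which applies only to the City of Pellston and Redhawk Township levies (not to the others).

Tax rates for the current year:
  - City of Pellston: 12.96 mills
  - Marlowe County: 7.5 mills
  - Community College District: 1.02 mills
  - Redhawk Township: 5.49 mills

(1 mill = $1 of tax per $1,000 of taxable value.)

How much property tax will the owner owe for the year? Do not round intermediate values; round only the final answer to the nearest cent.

Assessed value = $1,248,700 × 0.811 = $1,012,695.7
City of Pellston: ($1,012,695.7 − $36,000) × 0.01296 = $976,695.7 × 0.01296 = $12,657.976272
Marlowe County: $1,012,695.7 × 0.0075 = $7,595.21775
Community College District: $1,012,695.7 × 0.00102 = $1,032.949614
Redhawk Township: ($1,012,695.7 − $36,000) × 0.00549 = $976,695.7 × 0.00549 = $5,362.059393
Total = $26,648.203029

$26,648.20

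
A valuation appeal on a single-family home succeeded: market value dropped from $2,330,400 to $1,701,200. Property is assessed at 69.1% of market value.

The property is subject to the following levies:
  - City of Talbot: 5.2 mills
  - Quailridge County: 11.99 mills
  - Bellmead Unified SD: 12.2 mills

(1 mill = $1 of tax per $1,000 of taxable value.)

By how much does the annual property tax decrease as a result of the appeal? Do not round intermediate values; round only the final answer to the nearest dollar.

$12,778

Old assessed value = $2,330,400 × 0.691 = $1,610,306.4
New assessed value = $1,701,200 × 0.691 = $1,175,529.2
Combined rate = 0.0052 + 0.01199 + 0.0122 = 0.02939
Old tax = $1,610,306.4 × 0.02939 = $47,326.905096
New tax = $1,175,529.2 × 0.02939 = $34,548.803188
Reduction = $47,326.905096 − $34,548.803188 = $12,778.101908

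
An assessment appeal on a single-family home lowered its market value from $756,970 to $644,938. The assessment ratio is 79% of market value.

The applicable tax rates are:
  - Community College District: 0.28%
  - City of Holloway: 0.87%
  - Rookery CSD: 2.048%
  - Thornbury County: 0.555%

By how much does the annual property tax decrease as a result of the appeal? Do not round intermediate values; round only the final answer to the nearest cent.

$3,321.60

Old assessed value = $756,970 × 0.79 = $598,006.3
New assessed value = $644,938 × 0.79 = $509,501.02
Combined rate = 0.0028 + 0.0087 + 0.02048 + 0.00555 = 0.03753
Old tax = $598,006.3 × 0.03753 = $22,443.176439
New tax = $509,501.02 × 0.03753 = $19,121.5732806
Reduction = $22,443.176439 − $19,121.5732806 = $3,321.6031584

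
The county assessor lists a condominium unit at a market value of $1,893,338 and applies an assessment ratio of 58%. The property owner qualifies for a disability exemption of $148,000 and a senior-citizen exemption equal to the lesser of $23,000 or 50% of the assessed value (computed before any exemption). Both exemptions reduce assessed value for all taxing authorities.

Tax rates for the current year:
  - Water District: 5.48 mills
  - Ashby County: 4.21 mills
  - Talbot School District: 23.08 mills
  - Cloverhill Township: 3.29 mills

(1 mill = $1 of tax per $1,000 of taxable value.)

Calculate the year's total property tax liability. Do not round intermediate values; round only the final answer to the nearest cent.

$33,432.53

Assessed value = $1,893,338 × 0.58 = $1,098,136.04
Senior-citizen exemption = min($23,000, 50% × $1,098,136.04) = min($23,000, $549,068.02) = $23,000 (dollar cap binds)
Taxable value = $1,098,136.04 − $148,000 − $23,000 = $927,136.04
Water District: $927,136.04 × 0.00548 = $5,080.7054992
Ashby County: $927,136.04 × 0.00421 = $3,903.2427284
Talbot School District: $927,136.04 × 0.02308 = $21,398.2998032
Cloverhill Township: $927,136.04 × 0.00329 = $3,050.2775716
Total = $33,432.5256024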